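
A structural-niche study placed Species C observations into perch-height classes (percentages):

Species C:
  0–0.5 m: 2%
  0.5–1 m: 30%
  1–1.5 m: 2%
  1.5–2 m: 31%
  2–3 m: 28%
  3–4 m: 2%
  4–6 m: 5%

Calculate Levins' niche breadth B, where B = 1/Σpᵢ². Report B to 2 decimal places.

3.73

Convert percentages to proportions (divide by 100).
Σpᵢ² = 0.02² + 0.30² + 0.02² + 0.31² + 0.28² + 0.02² + 0.05² = 0.0004 + 0.0900 + 0.0004 + 0.0961 + 0.0784 + 0.0004 + 0.0025 = 0.2682
B = 1 / 0.2682 = 3.7286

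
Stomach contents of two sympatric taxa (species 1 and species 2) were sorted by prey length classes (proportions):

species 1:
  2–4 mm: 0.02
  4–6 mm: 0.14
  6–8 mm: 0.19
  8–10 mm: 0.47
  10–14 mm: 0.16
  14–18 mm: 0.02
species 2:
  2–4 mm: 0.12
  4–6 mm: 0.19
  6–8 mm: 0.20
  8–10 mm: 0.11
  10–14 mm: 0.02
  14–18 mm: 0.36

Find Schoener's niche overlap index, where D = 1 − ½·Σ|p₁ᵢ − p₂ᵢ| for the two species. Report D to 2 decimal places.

Σ|p₁ᵢ − p₂ᵢ| = 0.10 + 0.05 + 0.01 + 0.36 + 0.14 + 0.34 = 1.00
D = 1 − ½ × 1.00 = 1 − 0.500 = 0.5000

0.50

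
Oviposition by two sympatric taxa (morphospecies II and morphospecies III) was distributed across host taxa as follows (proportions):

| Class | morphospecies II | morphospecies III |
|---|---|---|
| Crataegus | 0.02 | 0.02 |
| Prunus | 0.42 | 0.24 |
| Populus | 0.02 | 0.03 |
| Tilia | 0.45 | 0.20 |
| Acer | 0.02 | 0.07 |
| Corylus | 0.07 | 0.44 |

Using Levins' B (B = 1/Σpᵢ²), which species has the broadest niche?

morphospecies III

Σp_IIᵢ² = 0.02² + 0.42² + 0.02² + 0.45² + 0.02² + 0.07² = 0.0004 + 0.1764 + 0.0004 + 0.2025 + 0.0004 + 0.0049 = 0.3850
B_II = 1 / 0.3850 = 2.5974
Σp_IIIᵢ² = 0.02² + 0.24² + 0.03² + 0.20² + 0.07² + 0.44² = 0.0004 + 0.0576 + 0.0009 + 0.0400 + 0.0049 + 0.1936 = 0.2974
B_III = 1 / 0.2974 = 3.3625
Highest B → broadest niche (most generalist): morphospecies III (B = 3.36).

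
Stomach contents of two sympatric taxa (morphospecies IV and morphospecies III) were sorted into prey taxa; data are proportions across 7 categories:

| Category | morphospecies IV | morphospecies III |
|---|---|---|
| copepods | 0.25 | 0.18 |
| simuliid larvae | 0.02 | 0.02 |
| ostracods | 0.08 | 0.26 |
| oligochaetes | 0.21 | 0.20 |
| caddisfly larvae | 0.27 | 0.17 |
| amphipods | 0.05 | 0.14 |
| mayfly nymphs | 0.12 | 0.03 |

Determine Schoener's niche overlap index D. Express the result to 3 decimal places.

Σ|p₁ᵢ − p₂ᵢ| = 0.07 + 0.00 + 0.18 + 0.01 + 0.10 + 0.09 + 0.09 = 0.54
D = 1 − ½ × 0.54 = 1 − 0.270 = 0.73000

0.730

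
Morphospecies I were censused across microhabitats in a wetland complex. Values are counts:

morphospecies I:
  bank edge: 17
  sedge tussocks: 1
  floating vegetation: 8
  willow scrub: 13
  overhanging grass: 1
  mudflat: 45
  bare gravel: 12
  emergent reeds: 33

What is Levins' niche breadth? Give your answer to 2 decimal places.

4.47

Proportions for morphospecies I (n=130): 17/130=0.1308, 1/130=0.0077, 8/130=0.0615, 13/130=0.1000, 1/130=0.0077, 45/130=0.3462, 12/130=0.0923, 33/130=0.2538
Σpᵢ² = 0.1308² + 0.0077² + 0.0615² + 0.1000² + 0.0077² + 0.3462² + 0.0923² + 0.2538² = 0.017109 + 0.000059 + 0.003782 + 0.010000 + 0.000059 + 0.119854 + 0.008519 + 0.064414 = 0.223796
B = 1 / 0.223796 = 4.4684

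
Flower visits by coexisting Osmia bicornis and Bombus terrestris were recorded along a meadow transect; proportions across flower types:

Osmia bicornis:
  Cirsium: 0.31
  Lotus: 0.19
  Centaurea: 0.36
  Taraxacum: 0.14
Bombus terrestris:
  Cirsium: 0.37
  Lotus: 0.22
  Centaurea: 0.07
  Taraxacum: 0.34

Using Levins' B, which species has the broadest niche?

Σp_bicoᵢ² = 0.31² + 0.19² + 0.36² + 0.14² = 0.0961 + 0.0361 + 0.1296 + 0.0196 = 0.2814
B_bico = 1 / 0.2814 = 3.5537
Σp_terrᵢ² = 0.37² + 0.22² + 0.07² + 0.34² = 0.1369 + 0.0484 + 0.0049 + 0.1156 = 0.3058
B_terr = 1 / 0.3058 = 3.2701
Highest B → broadest niche (most generalist): Osmia bicornis (B = 3.55).

Osmia bicornis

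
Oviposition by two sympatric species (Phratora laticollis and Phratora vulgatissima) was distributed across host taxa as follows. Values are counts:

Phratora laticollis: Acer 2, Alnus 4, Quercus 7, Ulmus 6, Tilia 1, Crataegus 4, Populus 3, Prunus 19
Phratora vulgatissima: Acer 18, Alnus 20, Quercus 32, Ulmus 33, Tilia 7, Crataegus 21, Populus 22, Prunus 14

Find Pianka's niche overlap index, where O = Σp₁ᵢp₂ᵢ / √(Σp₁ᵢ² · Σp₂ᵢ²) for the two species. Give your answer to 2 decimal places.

0.68

Proportions for Phratora laticollis (n=46): 2/46=0.0435, 4/46=0.0870, 7/46=0.1522, 6/46=0.1304, 1/46=0.0217, 4/46=0.0870, 3/46=0.0652, 19/46=0.4130
Proportions for Phratora vulgatissima (n=167): 18/167=0.1078, 20/167=0.1198, 32/167=0.1916, 33/167=0.1976, 7/167=0.0419, 21/167=0.1257, 22/167=0.1317, 14/167=0.0838
Σ p₁ᵢp₂ᵢ = 0.004689 + 0.010423 + 0.029162 + 0.025767 + 0.000909 + 0.010936 + 0.008587 + 0.034609 = 0.125082
Σp_1ᵢ² = 0.0435² + 0.0870² + 0.1522² + 0.1304² + 0.0217² + 0.0870² + 0.0652² + 0.4130² = 0.001892 + 0.007569 + 0.023165 + 0.017004 + 0.000471 + 0.007569 + 0.004251 + 0.170569 = 0.232490
Σp_2ᵢ² = 0.1078² + 0.1198² + 0.1916² + 0.1976² + 0.0419² + 0.1257² + 0.1317² + 0.0838² = 0.011621 + 0.014352 + 0.036711 + 0.039046 + 0.001756 + 0.015800 + 0.017345 + 0.007022 = 0.143653
O = 0.125082 / √(0.232490 × 0.143653) = 0.125082 / 0.1827509 = 0.6844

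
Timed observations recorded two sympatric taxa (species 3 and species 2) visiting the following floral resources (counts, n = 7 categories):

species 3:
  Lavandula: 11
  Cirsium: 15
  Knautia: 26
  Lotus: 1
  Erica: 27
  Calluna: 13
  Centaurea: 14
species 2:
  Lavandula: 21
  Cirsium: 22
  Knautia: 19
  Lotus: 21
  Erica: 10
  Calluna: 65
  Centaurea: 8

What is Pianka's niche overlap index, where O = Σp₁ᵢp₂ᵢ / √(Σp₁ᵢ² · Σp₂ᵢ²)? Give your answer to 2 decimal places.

Proportions for species 3 (n=107): 11/107=0.1028, 15/107=0.1402, 26/107=0.2430, 1/107=0.0093, 27/107=0.2523, 13/107=0.1215, 14/107=0.1308
Proportions for species 2 (n=166): 21/166=0.1265, 22/166=0.1325, 19/166=0.1145, 21/166=0.1265, 10/166=0.0602, 65/166=0.3916, 8/166=0.0482
Σ p₁ᵢp₂ᵢ = 0.013004 + 0.018577 + 0.027824 + 0.001176 + 0.015188 + 0.047579 + 0.006305 = 0.129653
Σp_1ᵢ² = 0.1028² + 0.1402² + 0.2430² + 0.0093² + 0.2523² + 0.1215² + 0.1308² = 0.010568 + 0.019656 + 0.059049 + 0.000086 + 0.063655 + 0.014762 + 0.017109 = 0.184885
Σp_2ᵢ² = 0.1265² + 0.1325² + 0.1145² + 0.1265² + 0.0602² + 0.3916² + 0.0482² = 0.016002 + 0.017556 + 0.013110 + 0.016002 + 0.003624 + 0.153351 + 0.002323 = 0.221968
O = 0.129653 / √(0.184885 × 0.221968) = 0.129653 / 0.2025797 = 0.6400

0.64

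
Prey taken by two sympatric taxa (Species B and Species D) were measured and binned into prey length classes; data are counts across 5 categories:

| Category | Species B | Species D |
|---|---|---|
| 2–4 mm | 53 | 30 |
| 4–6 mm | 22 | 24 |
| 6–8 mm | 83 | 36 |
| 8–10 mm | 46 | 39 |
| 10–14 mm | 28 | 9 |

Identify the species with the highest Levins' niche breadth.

Species D

Proportions for Species B (n=232): 53/232=0.2284, 22/232=0.0948, 83/232=0.3578, 46/232=0.1983, 28/232=0.1207
Proportions for Species D (n=138): 30/138=0.2174, 24/138=0.1739, 36/138=0.2609, 39/138=0.2826, 9/138=0.0652
Σp_Bᵢ² = 0.2284² + 0.0948² + 0.3578² + 0.1983² + 0.1207² = 0.052167 + 0.008987 + 0.128021 + 0.039323 + 0.014568 = 0.243066
B_B = 1 / 0.243066 = 4.1141
Σp_Dᵢ² = 0.2174² + 0.1739² + 0.2609² + 0.2826² + 0.0652² = 0.047263 + 0.030241 + 0.068069 + 0.079863 + 0.004251 = 0.229687
B_D = 1 / 0.229687 = 4.3538
Highest B → broadest niche (most generalist): Species D (B = 4.35).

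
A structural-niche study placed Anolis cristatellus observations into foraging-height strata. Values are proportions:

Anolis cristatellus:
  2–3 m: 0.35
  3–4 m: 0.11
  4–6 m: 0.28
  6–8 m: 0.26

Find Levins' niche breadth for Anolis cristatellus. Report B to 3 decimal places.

3.564

Σpᵢ² = 0.35² + 0.11² + 0.28² + 0.26² = 0.1225 + 0.0121 + 0.0784 + 0.0676 = 0.2806
B = 1 / 0.2806 = 3.56379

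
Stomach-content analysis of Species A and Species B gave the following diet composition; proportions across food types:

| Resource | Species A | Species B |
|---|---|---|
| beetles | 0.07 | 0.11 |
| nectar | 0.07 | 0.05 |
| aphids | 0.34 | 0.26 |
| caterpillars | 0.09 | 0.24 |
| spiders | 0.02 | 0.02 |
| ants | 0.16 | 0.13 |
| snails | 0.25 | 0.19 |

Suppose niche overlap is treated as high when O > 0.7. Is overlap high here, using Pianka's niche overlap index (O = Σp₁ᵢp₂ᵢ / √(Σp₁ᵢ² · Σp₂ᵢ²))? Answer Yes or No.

Σ p₁ᵢp₂ᵢ = 0.0077 + 0.0035 + 0.0884 + 0.0216 + 0.0004 + 0.0208 + 0.0475 = 0.1899
Σp_1ᵢ² = 0.07² + 0.07² + 0.34² + 0.09² + 0.02² + 0.16² + 0.25² = 0.0049 + 0.0049 + 0.1156 + 0.0081 + 0.0004 + 0.0256 + 0.0625 = 0.2220
Σp_2ᵢ² = 0.11² + 0.05² + 0.26² + 0.24² + 0.02² + 0.13² + 0.19² = 0.0121 + 0.0025 + 0.0676 + 0.0576 + 0.0004 + 0.0169 + 0.0361 = 0.1932
O = 0.1899 / √(0.2220 × 0.1932) = 0.1899 / 0.20710 = 0.9169
O = 0.9169 > 0.7 → Yes.

Yes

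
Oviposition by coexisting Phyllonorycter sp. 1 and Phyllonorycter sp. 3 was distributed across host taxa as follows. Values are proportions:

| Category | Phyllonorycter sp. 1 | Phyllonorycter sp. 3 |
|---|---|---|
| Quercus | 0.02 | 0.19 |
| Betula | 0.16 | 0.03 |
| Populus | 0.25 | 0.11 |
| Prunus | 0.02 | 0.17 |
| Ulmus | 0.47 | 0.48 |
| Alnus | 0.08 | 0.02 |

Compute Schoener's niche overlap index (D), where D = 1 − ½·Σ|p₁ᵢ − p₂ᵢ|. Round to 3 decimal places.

Σ|p₁ᵢ − p₂ᵢ| = 0.17 + 0.13 + 0.14 + 0.15 + 0.01 + 0.06 = 0.66
D = 1 − ½ × 0.66 = 1 − 0.330 = 0.67000

0.670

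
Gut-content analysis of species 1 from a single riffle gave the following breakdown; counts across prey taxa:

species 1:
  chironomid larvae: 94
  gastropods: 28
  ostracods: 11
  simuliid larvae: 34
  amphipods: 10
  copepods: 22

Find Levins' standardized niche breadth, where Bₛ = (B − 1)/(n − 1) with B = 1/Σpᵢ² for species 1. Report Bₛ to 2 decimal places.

0.49

Proportions for species 1 (n=199): 94/199=0.4724, 28/199=0.1407, 11/199=0.0553, 34/199=0.1709, 10/199=0.0503, 22/199=0.1106
Σpᵢ² = 0.4724² + 0.1407² + 0.0553² + 0.1709² + 0.0503² + 0.1106² = 0.223162 + 0.019796 + 0.003058 + 0.029207 + 0.002530 + 0.012232 = 0.289985
B = 1 / 0.289985 = 3.4485
Bₛ = (B − 1)/(n − 1) = (3.4485 − 1)/(6 − 1) = 2.4485/5 = 0.4897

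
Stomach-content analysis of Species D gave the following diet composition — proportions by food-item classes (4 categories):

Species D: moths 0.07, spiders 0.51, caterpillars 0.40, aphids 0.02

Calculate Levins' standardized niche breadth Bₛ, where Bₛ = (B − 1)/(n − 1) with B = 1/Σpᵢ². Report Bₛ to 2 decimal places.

0.45

Σpᵢ² = 0.07² + 0.51² + 0.40² + 0.02² = 0.0049 + 0.2601 + 0.1600 + 0.0004 = 0.4254
B = 1 / 0.4254 = 2.3507
Bₛ = (B − 1)/(n − 1) = (2.3507 − 1)/(4 − 1) = 1.3507/3 = 0.4502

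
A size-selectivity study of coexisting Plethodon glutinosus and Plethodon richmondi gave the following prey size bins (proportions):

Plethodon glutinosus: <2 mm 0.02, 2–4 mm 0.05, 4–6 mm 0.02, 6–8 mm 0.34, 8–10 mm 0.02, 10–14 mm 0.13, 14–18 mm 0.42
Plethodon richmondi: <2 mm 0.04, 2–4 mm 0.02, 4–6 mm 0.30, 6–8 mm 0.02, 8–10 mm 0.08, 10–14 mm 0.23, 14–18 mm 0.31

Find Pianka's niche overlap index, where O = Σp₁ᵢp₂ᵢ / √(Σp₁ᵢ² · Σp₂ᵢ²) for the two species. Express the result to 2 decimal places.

Σ p₁ᵢp₂ᵢ = 0.0008 + 0.0010 + 0.0060 + 0.0068 + 0.0016 + 0.0299 + 0.1302 = 0.1763
Σp_1ᵢ² = 0.02² + 0.05² + 0.02² + 0.34² + 0.02² + 0.13² + 0.42² = 0.0004 + 0.0025 + 0.0004 + 0.1156 + 0.0004 + 0.0169 + 0.1764 = 0.3126
Σp_2ᵢ² = 0.04² + 0.02² + 0.30² + 0.02² + 0.08² + 0.23² + 0.31² = 0.0016 + 0.0004 + 0.0900 + 0.0004 + 0.0064 + 0.0529 + 0.0961 = 0.2478
O = 0.1763 / √(0.3126 × 0.2478) = 0.1763 / 0.27832 = 0.6334

0.63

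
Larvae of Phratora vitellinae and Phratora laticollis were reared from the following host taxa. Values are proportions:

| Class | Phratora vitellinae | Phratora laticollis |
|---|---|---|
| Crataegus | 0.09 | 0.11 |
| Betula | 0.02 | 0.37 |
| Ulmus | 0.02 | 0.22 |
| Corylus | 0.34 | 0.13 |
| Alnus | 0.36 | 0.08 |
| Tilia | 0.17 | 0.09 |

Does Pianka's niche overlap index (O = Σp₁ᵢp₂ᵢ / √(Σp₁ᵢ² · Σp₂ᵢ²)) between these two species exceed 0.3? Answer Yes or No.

Σ p₁ᵢp₂ᵢ = 0.0099 + 0.0074 + 0.0044 + 0.0442 + 0.0288 + 0.0153 = 0.1100
Σp_1ᵢ² = 0.09² + 0.02² + 0.02² + 0.34² + 0.36² + 0.17² = 0.0081 + 0.0004 + 0.0004 + 0.1156 + 0.1296 + 0.0289 = 0.2830
Σp_2ᵢ² = 0.11² + 0.37² + 0.22² + 0.13² + 0.08² + 0.09² = 0.0121 + 0.1369 + 0.0484 + 0.0169 + 0.0064 + 0.0081 = 0.2288
O = 0.1100 / √(0.2830 × 0.2288) = 0.1100 / 0.25446 = 0.4323
O = 0.4323 > 0.3 → Yes.

Yes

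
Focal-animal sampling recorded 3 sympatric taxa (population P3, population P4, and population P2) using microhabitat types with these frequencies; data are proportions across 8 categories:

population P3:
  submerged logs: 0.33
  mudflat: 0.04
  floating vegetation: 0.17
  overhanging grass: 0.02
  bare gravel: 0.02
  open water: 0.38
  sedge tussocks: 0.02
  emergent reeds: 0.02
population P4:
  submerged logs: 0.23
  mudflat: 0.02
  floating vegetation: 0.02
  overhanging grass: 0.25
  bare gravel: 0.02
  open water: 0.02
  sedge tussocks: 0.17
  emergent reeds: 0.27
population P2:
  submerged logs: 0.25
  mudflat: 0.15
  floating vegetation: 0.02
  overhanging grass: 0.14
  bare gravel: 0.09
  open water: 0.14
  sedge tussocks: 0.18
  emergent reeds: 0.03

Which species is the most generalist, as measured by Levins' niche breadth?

Σp_P3ᵢ² = 0.33² + 0.04² + 0.17² + 0.02² + 0.02² + 0.38² + 0.02² + 0.02² = 0.1089 + 0.0016 + 0.0289 + 0.0004 + 0.0004 + 0.1444 + 0.0004 + 0.0004 = 0.2854
B_P3 = 1 / 0.2854 = 3.5039
Σp_P4ᵢ² = 0.23² + 0.02² + 0.02² + 0.25² + 0.02² + 0.02² + 0.17² + 0.27² = 0.0529 + 0.0004 + 0.0004 + 0.0625 + 0.0004 + 0.0004 + 0.0289 + 0.0729 = 0.2188
B_P4 = 1 / 0.2188 = 4.5704
Σp_P2ᵢ² = 0.25² + 0.15² + 0.02² + 0.14² + 0.09² + 0.14² + 0.18² + 0.03² = 0.0625 + 0.0225 + 0.0004 + 0.0196 + 0.0081 + 0.0196 + 0.0324 + 0.0009 = 0.1660
B_P2 = 1 / 0.1660 = 6.0241
Highest B → broadest niche (most generalist): population P2 (B = 6.02).

population P2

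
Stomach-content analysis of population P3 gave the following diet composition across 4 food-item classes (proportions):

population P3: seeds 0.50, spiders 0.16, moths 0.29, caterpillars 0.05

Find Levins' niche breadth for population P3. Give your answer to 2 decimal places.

2.76

Σpᵢ² = 0.50² + 0.16² + 0.29² + 0.05² = 0.2500 + 0.0256 + 0.0841 + 0.0025 = 0.3622
B = 1 / 0.3622 = 2.7609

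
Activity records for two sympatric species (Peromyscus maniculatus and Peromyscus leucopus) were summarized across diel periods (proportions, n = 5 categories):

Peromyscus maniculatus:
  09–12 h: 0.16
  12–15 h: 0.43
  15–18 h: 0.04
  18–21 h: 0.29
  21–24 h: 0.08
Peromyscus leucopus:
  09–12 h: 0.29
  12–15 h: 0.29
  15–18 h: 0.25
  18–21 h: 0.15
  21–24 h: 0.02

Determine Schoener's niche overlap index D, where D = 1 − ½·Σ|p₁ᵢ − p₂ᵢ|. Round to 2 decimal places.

Σ|p₁ᵢ − p₂ᵢ| = 0.13 + 0.14 + 0.21 + 0.14 + 0.06 = 0.68
D = 1 − ½ × 0.68 = 1 − 0.340 = 0.6600

0.66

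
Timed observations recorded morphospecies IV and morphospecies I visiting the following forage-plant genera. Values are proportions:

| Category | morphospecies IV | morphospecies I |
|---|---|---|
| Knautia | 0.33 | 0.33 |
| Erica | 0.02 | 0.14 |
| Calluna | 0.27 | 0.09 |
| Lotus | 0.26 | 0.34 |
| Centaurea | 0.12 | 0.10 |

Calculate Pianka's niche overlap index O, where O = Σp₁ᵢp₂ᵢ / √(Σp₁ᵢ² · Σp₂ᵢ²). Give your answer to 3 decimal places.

0.898

Σ p₁ᵢp₂ᵢ = 0.1089 + 0.0028 + 0.0243 + 0.0884 + 0.0120 = 0.2364
Σp_1ᵢ² = 0.33² + 0.02² + 0.27² + 0.26² + 0.12² = 0.1089 + 0.0004 + 0.0729 + 0.0676 + 0.0144 = 0.2642
Σp_2ᵢ² = 0.33² + 0.14² + 0.09² + 0.34² + 0.10² = 0.1089 + 0.0196 + 0.0081 + 0.1156 + 0.0100 = 0.2622
O = 0.2364 / √(0.2642 × 0.2622) = 0.2364 / 0.263198 = 0.89818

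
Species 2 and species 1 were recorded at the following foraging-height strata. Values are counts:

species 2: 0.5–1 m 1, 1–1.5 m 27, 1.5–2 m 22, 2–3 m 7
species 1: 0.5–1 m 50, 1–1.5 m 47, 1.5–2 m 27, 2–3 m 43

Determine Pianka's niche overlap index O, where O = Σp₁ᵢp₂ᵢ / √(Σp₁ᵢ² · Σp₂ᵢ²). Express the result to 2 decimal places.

0.73

Proportions for species 2 (n=57): 1/57=0.0175, 27/57=0.4737, 22/57=0.3860, 7/57=0.1228
Proportions for species 1 (n=167): 50/167=0.2994, 47/167=0.2814, 27/167=0.1617, 43/167=0.2575
Σ p₁ᵢp₂ᵢ = 0.005240 + 0.133299 + 0.062416 + 0.031621 = 0.232576
Σp_1ᵢ² = 0.0175² + 0.4737² + 0.3860² + 0.1228² = 0.000306 + 0.224392 + 0.148996 + 0.015080 = 0.388774
Σp_2ᵢ² = 0.2994² + 0.2814² + 0.1617² + 0.2575² = 0.089640 + 0.079186 + 0.026147 + 0.066306 = 0.261279
O = 0.232576 / √(0.388774 × 0.261279) = 0.232576 / 0.3187138 = 0.7297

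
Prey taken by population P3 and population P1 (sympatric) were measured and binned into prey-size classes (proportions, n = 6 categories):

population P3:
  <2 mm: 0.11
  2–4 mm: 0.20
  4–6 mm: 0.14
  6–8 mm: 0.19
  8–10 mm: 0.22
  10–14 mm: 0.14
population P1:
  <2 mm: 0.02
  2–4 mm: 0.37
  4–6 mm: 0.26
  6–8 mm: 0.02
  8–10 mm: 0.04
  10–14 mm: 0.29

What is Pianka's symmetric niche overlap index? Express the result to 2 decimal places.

Σ p₁ᵢp₂ᵢ = 0.0022 + 0.0740 + 0.0364 + 0.0038 + 0.0088 + 0.0406 = 0.1658
Σp_1ᵢ² = 0.11² + 0.20² + 0.14² + 0.19² + 0.22² + 0.14² = 0.0121 + 0.0400 + 0.0196 + 0.0361 + 0.0484 + 0.0196 = 0.1758
Σp_2ᵢ² = 0.02² + 0.37² + 0.26² + 0.02² + 0.04² + 0.29² = 0.0004 + 0.1369 + 0.0676 + 0.0004 + 0.0016 + 0.0841 = 0.2910
O = 0.1658 / √(0.1758 × 0.2910) = 0.1658 / 0.22618 = 0.7330

0.73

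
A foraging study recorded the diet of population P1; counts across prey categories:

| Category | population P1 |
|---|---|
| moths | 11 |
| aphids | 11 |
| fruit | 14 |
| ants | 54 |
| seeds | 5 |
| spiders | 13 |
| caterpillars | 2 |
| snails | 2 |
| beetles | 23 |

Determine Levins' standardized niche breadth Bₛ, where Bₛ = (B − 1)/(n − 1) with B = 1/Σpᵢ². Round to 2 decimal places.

Proportions for population P1 (n=135): 11/135=0.0815, 11/135=0.0815, 14/135=0.1037, 54/135=0.4000, 5/135=0.0370, 13/135=0.0963, 2/135=0.0148, 2/135=0.0148, 23/135=0.1704
Σpᵢ² = 0.0815² + 0.0815² + 0.1037² + 0.4000² + 0.0370² + 0.0963² + 0.0148² + 0.0148² + 0.1704² = 0.006642 + 0.006642 + 0.010754 + 0.160000 + 0.001369 + 0.009274 + 0.000219 + 0.000219 + 0.029036 = 0.224155
B = 1 / 0.224155 = 4.4612
Bₛ = (B − 1)/(n − 1) = (4.4612 − 1)/(9 − 1) = 3.4612/8 = 0.4327

0.43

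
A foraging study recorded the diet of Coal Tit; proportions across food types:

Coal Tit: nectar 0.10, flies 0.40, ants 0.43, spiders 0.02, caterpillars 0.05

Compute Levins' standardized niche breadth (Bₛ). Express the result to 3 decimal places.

Σpᵢ² = 0.10² + 0.40² + 0.43² + 0.02² + 0.05² = 0.0100 + 0.1600 + 0.1849 + 0.0004 + 0.0025 = 0.3578
B = 1 / 0.3578 = 2.79486
Bₛ = (B − 1)/(n − 1) = (2.79486 − 1)/(5 − 1) = 1.79486/4 = 0.44872

0.449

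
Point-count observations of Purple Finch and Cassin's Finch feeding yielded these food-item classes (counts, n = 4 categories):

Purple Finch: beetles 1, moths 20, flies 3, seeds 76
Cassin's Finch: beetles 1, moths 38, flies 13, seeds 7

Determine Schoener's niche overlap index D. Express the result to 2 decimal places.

Proportions for Purple Finch (n=100): 1/100=0.0100, 20/100=0.2000, 3/100=0.0300, 76/100=0.7600
Proportions for Cassin's Finch (n=59): 1/59=0.0169, 38/59=0.6441, 13/59=0.2203, 7/59=0.1186
Σ|p₁ᵢ − p₂ᵢ| = 0.0069 + 0.4441 + 0.1903 + 0.6414 = 1.2827
D = 1 − ½ × 1.2827 = 1 − 0.64135 = 0.35865

0.36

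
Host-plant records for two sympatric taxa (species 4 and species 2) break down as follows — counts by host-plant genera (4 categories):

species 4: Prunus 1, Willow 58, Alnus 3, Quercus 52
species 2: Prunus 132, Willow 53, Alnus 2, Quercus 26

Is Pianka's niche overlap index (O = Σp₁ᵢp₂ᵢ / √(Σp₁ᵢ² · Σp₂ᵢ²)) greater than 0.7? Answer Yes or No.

No

Proportions for species 4 (n=114): 1/114=0.0088, 58/114=0.5088, 3/114=0.0263, 52/114=0.4561
Proportions for species 2 (n=213): 132/213=0.6197, 53/213=0.2488, 2/213=0.0094, 26/213=0.1221
Σ p₁ᵢp₂ᵢ = 0.005453 + 0.126589 + 0.000247 + 0.055690 = 0.187979
Σp_1ᵢ² = 0.0088² + 0.5088² + 0.0263² + 0.4561² = 0.000077 + 0.258877 + 0.000692 + 0.208027 = 0.467673
Σp_2ᵢ² = 0.6197² + 0.2488² + 0.0094² + 0.1221² = 0.384028 + 0.061901 + 0.000088 + 0.014908 = 0.460925
O = 0.187979 / √(0.467673 × 0.460925) = 0.187979 / 0.4642867 = 0.4049
O = 0.4049 < 0.7 → No.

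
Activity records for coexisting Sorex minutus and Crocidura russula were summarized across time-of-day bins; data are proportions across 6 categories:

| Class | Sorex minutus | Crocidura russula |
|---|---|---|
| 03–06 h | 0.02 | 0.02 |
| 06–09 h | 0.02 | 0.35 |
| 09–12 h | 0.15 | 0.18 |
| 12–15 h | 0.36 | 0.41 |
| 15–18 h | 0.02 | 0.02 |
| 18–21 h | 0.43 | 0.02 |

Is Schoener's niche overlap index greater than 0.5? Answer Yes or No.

Yes

Σ|p₁ᵢ − p₂ᵢ| = 0.00 + 0.33 + 0.03 + 0.05 + 0.00 + 0.41 = 0.82
D = 1 − ½ × 0.82 = 1 − 0.410 = 0.5900
D = 0.5900 > 0.5 → Yes.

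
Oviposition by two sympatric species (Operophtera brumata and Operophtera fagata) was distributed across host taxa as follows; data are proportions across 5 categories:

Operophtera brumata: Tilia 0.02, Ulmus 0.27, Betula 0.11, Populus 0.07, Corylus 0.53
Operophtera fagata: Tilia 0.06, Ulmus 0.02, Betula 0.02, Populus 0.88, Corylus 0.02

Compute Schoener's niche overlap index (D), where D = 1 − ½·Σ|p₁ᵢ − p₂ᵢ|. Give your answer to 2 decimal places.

Σ|p₁ᵢ − p₂ᵢ| = 0.04 + 0.25 + 0.09 + 0.81 + 0.51 = 1.70
D = 1 − ½ × 1.70 = 1 − 0.850 = 0.1500

0.15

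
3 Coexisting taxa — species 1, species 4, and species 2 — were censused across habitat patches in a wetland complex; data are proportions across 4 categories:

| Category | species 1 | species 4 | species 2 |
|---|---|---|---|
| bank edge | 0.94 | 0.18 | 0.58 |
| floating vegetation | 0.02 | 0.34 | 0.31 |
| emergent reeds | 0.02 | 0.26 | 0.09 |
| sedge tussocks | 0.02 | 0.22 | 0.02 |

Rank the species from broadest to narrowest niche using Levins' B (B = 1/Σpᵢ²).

species 4 > species 2 > species 1

Σp_1ᵢ² = 0.94² + 0.02² + 0.02² + 0.02² = 0.8836 + 0.0004 + 0.0004 + 0.0004 = 0.8848
B_1 = 1 / 0.8848 = 1.1302
Σp_4ᵢ² = 0.18² + 0.34² + 0.26² + 0.22² = 0.0324 + 0.1156 + 0.0676 + 0.0484 = 0.2640
B_4 = 1 / 0.2640 = 3.7879
Σp_2ᵢ² = 0.58² + 0.31² + 0.09² + 0.02² = 0.3364 + 0.0961 + 0.0081 + 0.0004 = 0.4410
B_2 = 1 / 0.4410 = 2.2676
Ranking by B (broadest → narrowest): species 4 (3.79) > species 2 (2.27) > species 1 (1.13)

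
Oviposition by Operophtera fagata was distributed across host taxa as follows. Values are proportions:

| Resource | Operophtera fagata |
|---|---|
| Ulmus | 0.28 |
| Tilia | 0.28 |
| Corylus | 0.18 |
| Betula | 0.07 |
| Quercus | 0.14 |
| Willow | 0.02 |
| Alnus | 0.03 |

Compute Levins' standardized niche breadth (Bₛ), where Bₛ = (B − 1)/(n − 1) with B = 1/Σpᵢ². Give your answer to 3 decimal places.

0.609

Σpᵢ² = 0.28² + 0.28² + 0.18² + 0.07² + 0.14² + 0.02² + 0.03² = 0.0784 + 0.0784 + 0.0324 + 0.0049 + 0.0196 + 0.0004 + 0.0009 = 0.2150
B = 1 / 0.2150 = 4.65116
Bₛ = (B − 1)/(n − 1) = (4.65116 − 1)/(7 − 1) = 3.65116/6 = 0.60853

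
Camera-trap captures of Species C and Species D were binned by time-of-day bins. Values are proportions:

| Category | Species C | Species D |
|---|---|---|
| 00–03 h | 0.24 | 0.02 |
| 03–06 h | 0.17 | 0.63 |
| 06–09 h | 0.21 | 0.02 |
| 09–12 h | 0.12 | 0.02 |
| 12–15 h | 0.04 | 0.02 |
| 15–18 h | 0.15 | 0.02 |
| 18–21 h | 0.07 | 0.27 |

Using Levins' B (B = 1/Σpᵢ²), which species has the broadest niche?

Species C

Σp_Cᵢ² = 0.24² + 0.17² + 0.21² + 0.12² + 0.04² + 0.15² + 0.07² = 0.0576 + 0.0289 + 0.0441 + 0.0144 + 0.0016 + 0.0225 + 0.0049 = 0.1740
B_C = 1 / 0.1740 = 5.7471
Σp_Dᵢ² = 0.02² + 0.63² + 0.02² + 0.02² + 0.02² + 0.02² + 0.27² = 0.0004 + 0.3969 + 0.0004 + 0.0004 + 0.0004 + 0.0004 + 0.0729 = 0.4718
B_D = 1 / 0.4718 = 2.1195
Highest B → broadest niche (most generalist): Species C (B = 5.75).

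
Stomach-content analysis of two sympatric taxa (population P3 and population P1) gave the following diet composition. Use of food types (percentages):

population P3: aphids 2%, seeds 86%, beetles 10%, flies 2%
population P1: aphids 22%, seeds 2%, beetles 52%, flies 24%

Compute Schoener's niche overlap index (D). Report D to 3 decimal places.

0.160

Convert percentages to proportions (divide by 100).
Σ|p₁ᵢ − p₂ᵢ| = 0.20 + 0.84 + 0.42 + 0.22 = 1.68
D = 1 − ½ × 1.68 = 1 − 0.840 = 0.16000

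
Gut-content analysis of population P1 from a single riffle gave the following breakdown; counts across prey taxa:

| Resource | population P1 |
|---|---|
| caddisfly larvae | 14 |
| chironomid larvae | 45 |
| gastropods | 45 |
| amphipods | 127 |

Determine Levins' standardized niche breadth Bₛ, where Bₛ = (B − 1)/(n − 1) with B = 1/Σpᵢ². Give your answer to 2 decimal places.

0.54

Proportions for population P1 (n=231): 14/231=0.0606, 45/231=0.1948, 45/231=0.1948, 127/231=0.5498
Σpᵢ² = 0.0606² + 0.1948² + 0.1948² + 0.5498² = 0.003672 + 0.037947 + 0.037947 + 0.302280 = 0.381846
B = 1 / 0.381846 = 2.6189
Bₛ = (B − 1)/(n − 1) = (2.6189 − 1)/(4 − 1) = 1.6189/3 = 0.5396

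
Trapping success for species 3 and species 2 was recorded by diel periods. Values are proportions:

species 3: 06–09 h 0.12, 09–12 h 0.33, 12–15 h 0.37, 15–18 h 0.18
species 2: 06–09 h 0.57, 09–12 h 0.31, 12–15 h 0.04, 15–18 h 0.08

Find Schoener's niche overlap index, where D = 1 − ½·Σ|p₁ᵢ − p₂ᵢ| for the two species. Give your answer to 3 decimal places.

0.550

Σ|p₁ᵢ − p₂ᵢ| = 0.45 + 0.02 + 0.33 + 0.10 = 0.90
D = 1 − ½ × 0.90 = 1 − 0.450 = 0.55000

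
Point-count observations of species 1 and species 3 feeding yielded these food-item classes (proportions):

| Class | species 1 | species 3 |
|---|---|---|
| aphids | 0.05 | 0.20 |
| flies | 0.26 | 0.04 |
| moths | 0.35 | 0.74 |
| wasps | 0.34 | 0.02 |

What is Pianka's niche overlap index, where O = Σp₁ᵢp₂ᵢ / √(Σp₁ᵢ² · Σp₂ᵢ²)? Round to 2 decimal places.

Σ p₁ᵢp₂ᵢ = 0.0100 + 0.0104 + 0.2590 + 0.0068 = 0.2862
Σp_1ᵢ² = 0.05² + 0.26² + 0.35² + 0.34² = 0.0025 + 0.0676 + 0.1225 + 0.1156 = 0.3082
Σp_2ᵢ² = 0.20² + 0.04² + 0.74² + 0.02² = 0.0400 + 0.0016 + 0.5476 + 0.0004 = 0.5896
O = 0.2862 / √(0.3082 × 0.5896) = 0.2862 / 0.42628 = 0.6714

0.67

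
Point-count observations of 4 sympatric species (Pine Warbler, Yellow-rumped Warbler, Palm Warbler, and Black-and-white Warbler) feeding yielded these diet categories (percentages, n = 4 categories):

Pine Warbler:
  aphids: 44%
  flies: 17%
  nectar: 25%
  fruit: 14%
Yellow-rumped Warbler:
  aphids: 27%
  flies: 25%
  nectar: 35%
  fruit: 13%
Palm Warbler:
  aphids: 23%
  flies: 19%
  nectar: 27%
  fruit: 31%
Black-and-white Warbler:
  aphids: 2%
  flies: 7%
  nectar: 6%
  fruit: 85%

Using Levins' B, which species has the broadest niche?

Convert percentages to proportions (divide by 100).
Σp_Pineᵢ² = 0.44² + 0.17² + 0.25² + 0.14² = 0.1936 + 0.0289 + 0.0625 + 0.0196 = 0.3046
B_Pine = 1 / 0.3046 = 3.2830
Σp_Yellᵢ² = 0.27² + 0.25² + 0.35² + 0.13² = 0.0729 + 0.0625 + 0.1225 + 0.0169 = 0.2748
B_Yell = 1 / 0.2748 = 3.6390
Σp_Palmᵢ² = 0.23² + 0.19² + 0.27² + 0.31² = 0.0529 + 0.0361 + 0.0729 + 0.0961 = 0.2580
B_Palm = 1 / 0.2580 = 3.8760
Σp_Blacᵢ² = 0.02² + 0.07² + 0.06² + 0.85² = 0.0004 + 0.0049 + 0.0036 + 0.7225 = 0.7314
B_Blac = 1 / 0.7314 = 1.3672
Highest B → broadest niche (most generalist): Palm Warbler (B = 3.88).

Palm Warbler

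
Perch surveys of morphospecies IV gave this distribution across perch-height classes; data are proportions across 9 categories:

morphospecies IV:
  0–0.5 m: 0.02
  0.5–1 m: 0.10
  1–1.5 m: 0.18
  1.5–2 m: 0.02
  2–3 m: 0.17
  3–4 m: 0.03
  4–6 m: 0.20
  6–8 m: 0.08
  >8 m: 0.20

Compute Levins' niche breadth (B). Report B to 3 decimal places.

Σpᵢ² = 0.02² + 0.10² + 0.18² + 0.02² + 0.17² + 0.03² + 0.20² + 0.08² + 0.20² = 0.0004 + 0.0100 + 0.0324 + 0.0004 + 0.0289 + 0.0009 + 0.0400 + 0.0064 + 0.0400 = 0.1594
B = 1 / 0.1594 = 6.27353

6.274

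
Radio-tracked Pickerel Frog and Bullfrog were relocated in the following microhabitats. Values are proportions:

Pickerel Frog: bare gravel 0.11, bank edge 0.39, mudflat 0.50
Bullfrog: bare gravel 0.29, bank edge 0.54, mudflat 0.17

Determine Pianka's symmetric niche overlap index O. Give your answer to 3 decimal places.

0.800

Σ p₁ᵢp₂ᵢ = 0.0319 + 0.2106 + 0.0850 = 0.3275
Σp_1ᵢ² = 0.11² + 0.39² + 0.50² = 0.0121 + 0.1521 + 0.2500 = 0.4142
Σp_2ᵢ² = 0.29² + 0.54² + 0.17² = 0.0841 + 0.2916 + 0.0289 = 0.4046
O = 0.3275 / √(0.4142 × 0.4046) = 0.3275 / 0.409372 = 0.80001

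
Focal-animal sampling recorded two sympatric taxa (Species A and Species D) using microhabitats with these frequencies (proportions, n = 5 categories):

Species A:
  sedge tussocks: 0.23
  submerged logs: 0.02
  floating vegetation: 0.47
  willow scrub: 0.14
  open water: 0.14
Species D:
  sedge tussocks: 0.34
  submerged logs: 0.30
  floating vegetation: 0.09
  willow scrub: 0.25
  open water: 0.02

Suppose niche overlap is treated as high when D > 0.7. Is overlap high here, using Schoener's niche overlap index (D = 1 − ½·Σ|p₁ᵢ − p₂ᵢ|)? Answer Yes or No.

No

Σ|p₁ᵢ − p₂ᵢ| = 0.11 + 0.28 + 0.38 + 0.11 + 0.12 = 1.00
D = 1 − ½ × 1.00 = 1 − 0.500 = 0.5000
D = 0.5000 < 0.7 → No.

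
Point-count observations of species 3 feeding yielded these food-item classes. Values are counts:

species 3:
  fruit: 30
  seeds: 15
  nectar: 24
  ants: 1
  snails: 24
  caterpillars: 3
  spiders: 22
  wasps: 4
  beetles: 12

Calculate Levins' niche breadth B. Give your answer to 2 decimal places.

6.22

Proportions for species 3 (n=135): 30/135=0.2222, 15/135=0.1111, 24/135=0.1778, 1/135=0.0074, 24/135=0.1778, 3/135=0.0222, 22/135=0.1630, 4/135=0.0296, 12/135=0.0889
Σpᵢ² = 0.2222² + 0.1111² + 0.1778² + 0.0074² + 0.1778² + 0.0222² + 0.1630² + 0.0296² + 0.0889² = 0.049373 + 0.012343 + 0.031613 + 0.000055 + 0.031613 + 0.000493 + 0.026569 + 0.000876 + 0.007903 = 0.160838
B = 1 / 0.160838 = 6.2174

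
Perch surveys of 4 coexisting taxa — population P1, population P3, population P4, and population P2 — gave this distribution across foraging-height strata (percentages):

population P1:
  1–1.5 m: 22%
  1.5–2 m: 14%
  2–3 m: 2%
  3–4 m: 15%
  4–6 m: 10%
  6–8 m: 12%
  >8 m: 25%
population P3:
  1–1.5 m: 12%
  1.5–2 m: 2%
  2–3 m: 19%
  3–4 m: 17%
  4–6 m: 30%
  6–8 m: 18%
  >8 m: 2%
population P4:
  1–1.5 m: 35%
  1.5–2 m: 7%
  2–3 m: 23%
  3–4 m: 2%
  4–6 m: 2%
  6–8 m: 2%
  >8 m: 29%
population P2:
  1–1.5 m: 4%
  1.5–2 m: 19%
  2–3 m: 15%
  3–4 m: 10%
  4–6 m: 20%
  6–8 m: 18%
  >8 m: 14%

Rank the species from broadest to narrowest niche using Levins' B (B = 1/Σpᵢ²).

population P2 > population P1 > population P3 > population P4

Convert percentages to proportions (divide by 100).
Σp_P1ᵢ² = 0.22² + 0.14² + 0.02² + 0.15² + 0.10² + 0.12² + 0.25² = 0.0484 + 0.0196 + 0.0004 + 0.0225 + 0.0100 + 0.0144 + 0.0625 = 0.1778
B_P1 = 1 / 0.1778 = 5.6243
Σp_P3ᵢ² = 0.12² + 0.02² + 0.19² + 0.17² + 0.30² + 0.18² + 0.02² = 0.0144 + 0.0004 + 0.0361 + 0.0289 + 0.0900 + 0.0324 + 0.0004 = 0.2026
B_P3 = 1 / 0.2026 = 4.9358
Σp_P4ᵢ² = 0.35² + 0.07² + 0.23² + 0.02² + 0.02² + 0.02² + 0.29² = 0.1225 + 0.0049 + 0.0529 + 0.0004 + 0.0004 + 0.0004 + 0.0841 = 0.2656
B_P4 = 1 / 0.2656 = 3.7651
Σp_P2ᵢ² = 0.04² + 0.19² + 0.15² + 0.10² + 0.20² + 0.18² + 0.14² = 0.0016 + 0.0361 + 0.0225 + 0.0100 + 0.0400 + 0.0324 + 0.0196 = 0.1622
B_P2 = 1 / 0.1622 = 6.1652
Ranking by B (broadest → narrowest): population P2 (6.17) > population P1 (5.62) > population P3 (4.94) > population P4 (3.77)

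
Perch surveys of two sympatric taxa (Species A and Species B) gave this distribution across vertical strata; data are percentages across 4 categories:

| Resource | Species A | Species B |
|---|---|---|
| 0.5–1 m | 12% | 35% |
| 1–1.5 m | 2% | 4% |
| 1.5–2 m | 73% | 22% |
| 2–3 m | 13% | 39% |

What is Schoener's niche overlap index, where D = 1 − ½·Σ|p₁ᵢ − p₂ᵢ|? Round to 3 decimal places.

Convert percentages to proportions (divide by 100).
Σ|p₁ᵢ − p₂ᵢ| = 0.23 + 0.02 + 0.51 + 0.26 = 1.02
D = 1 − ½ × 1.02 = 1 − 0.510 = 0.49000

0.490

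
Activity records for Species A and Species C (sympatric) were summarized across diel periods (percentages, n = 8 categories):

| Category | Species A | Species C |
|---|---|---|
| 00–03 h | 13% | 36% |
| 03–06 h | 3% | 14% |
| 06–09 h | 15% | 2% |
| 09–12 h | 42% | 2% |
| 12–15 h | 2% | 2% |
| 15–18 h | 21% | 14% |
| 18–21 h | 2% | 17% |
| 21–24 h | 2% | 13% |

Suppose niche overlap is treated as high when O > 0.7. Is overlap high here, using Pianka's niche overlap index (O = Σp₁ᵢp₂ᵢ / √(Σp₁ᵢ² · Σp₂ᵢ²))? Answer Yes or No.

No

Convert percentages to proportions (divide by 100).
Σ p₁ᵢp₂ᵢ = 0.0468 + 0.0042 + 0.0030 + 0.0084 + 0.0004 + 0.0294 + 0.0034 + 0.0026 = 0.0982
Σp_1ᵢ² = 0.13² + 0.03² + 0.15² + 0.42² + 0.02² + 0.21² + 0.02² + 0.02² = 0.0169 + 0.0009 + 0.0225 + 0.1764 + 0.0004 + 0.0441 + 0.0004 + 0.0004 = 0.2620
Σp_2ᵢ² = 0.36² + 0.14² + 0.02² + 0.02² + 0.02² + 0.14² + 0.17² + 0.13² = 0.1296 + 0.0196 + 0.0004 + 0.0004 + 0.0004 + 0.0196 + 0.0289 + 0.0169 = 0.2158
O = 0.0982 / √(0.2620 × 0.2158) = 0.0982 / 0.23778 = 0.4130
O = 0.4130 < 0.7 → No.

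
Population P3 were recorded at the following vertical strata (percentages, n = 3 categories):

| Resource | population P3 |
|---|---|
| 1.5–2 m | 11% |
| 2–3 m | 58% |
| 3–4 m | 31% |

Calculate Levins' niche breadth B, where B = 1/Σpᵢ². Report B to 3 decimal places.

Convert percentages to proportions (divide by 100).
Σpᵢ² = 0.11² + 0.58² + 0.31² = 0.0121 + 0.3364 + 0.0961 = 0.4446
B = 1 / 0.4446 = 2.24921

2.249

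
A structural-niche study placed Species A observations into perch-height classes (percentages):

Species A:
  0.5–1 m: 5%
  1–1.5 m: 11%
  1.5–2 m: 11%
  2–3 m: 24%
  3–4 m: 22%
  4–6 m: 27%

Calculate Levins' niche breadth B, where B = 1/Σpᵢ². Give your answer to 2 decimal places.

4.86

Convert percentages to proportions (divide by 100).
Σpᵢ² = 0.05² + 0.11² + 0.11² + 0.24² + 0.22² + 0.27² = 0.0025 + 0.0121 + 0.0121 + 0.0576 + 0.0484 + 0.0729 = 0.2056
B = 1 / 0.2056 = 4.8638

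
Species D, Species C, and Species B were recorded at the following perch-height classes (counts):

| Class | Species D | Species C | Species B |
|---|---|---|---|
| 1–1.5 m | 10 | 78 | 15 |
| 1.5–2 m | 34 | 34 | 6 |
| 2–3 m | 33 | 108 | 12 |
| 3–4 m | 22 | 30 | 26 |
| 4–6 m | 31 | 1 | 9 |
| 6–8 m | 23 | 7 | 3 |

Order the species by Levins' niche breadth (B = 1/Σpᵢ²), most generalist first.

Proportions for Species D (n=153): 10/153=0.0654, 34/153=0.2222, 33/153=0.2157, 22/153=0.1438, 31/153=0.2026, 23/153=0.1503
Proportions for Species C (n=258): 78/258=0.3023, 34/258=0.1318, 108/258=0.4186, 30/258=0.1163, 1/258=0.0039, 7/258=0.0271
Proportions for Species B (n=71): 15/71=0.2113, 6/71=0.0845, 12/71=0.1690, 26/71=0.3662, 9/71=0.1268, 3/71=0.0423
Σp_Dᵢ² = 0.0654² + 0.2222² + 0.2157² + 0.1438² + 0.2026² + 0.1503² = 0.004277 + 0.049373 + 0.046526 + 0.020678 + 0.041047 + 0.022590 = 0.184491
B_D = 1 / 0.184491 = 5.4203
Σp_Cᵢ² = 0.3023² + 0.1318² + 0.4186² + 0.1163² + 0.0039² + 0.0271² = 0.091385 + 0.017371 + 0.175226 + 0.013526 + 0.000015 + 0.000734 = 0.298257
B_C = 1 / 0.298257 = 3.3528
Σp_Bᵢ² = 0.2113² + 0.0845² + 0.1690² + 0.3662² + 0.1268² + 0.0423² = 0.044648 + 0.007140 + 0.028561 + 0.134102 + 0.016078 + 0.001789 = 0.232318
B_B = 1 / 0.232318 = 4.3044
Ranking by B (broadest → narrowest): Species D (5.42) > Species B (4.30) > Species C (3.35)

Species D > Species B > Species C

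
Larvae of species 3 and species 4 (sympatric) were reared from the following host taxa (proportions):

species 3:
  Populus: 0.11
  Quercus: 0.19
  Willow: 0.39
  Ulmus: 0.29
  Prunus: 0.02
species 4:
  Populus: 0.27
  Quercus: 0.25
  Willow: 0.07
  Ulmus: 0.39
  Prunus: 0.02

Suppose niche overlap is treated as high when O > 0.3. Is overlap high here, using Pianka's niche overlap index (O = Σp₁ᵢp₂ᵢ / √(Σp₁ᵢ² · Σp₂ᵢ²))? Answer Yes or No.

Σ p₁ᵢp₂ᵢ = 0.0297 + 0.0475 + 0.0273 + 0.1131 + 0.0004 = 0.2180
Σp_1ᵢ² = 0.11² + 0.19² + 0.39² + 0.29² + 0.02² = 0.0121 + 0.0361 + 0.1521 + 0.0841 + 0.0004 = 0.2848
Σp_2ᵢ² = 0.27² + 0.25² + 0.07² + 0.39² + 0.02² = 0.0729 + 0.0625 + 0.0049 + 0.1521 + 0.0004 = 0.2928
O = 0.2180 / √(0.2848 × 0.2928) = 0.2180 / 0.28877 = 0.7549
O = 0.7549 > 0.3 → Yes.

Yes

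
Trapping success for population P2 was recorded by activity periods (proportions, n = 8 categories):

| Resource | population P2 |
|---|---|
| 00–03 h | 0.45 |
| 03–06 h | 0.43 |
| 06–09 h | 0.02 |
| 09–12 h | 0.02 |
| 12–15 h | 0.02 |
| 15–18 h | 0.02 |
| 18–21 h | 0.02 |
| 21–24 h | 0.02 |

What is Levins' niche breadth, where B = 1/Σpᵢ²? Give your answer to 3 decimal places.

Σpᵢ² = 0.45² + 0.43² + 0.02² + 0.02² + 0.02² + 0.02² + 0.02² + 0.02² = 0.2025 + 0.1849 + 0.0004 + 0.0004 + 0.0004 + 0.0004 + 0.0004 + 0.0004 = 0.3898
B = 1 / 0.3898 = 2.56542

2.565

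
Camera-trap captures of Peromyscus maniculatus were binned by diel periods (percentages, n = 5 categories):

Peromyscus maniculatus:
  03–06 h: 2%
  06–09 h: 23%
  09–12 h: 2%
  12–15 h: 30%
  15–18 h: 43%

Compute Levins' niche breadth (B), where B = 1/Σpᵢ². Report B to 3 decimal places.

3.043

Convert percentages to proportions (divide by 100).
Σpᵢ² = 0.02² + 0.23² + 0.02² + 0.30² + 0.43² = 0.0004 + 0.0529 + 0.0004 + 0.0900 + 0.1849 = 0.3286
B = 1 / 0.3286 = 3.04321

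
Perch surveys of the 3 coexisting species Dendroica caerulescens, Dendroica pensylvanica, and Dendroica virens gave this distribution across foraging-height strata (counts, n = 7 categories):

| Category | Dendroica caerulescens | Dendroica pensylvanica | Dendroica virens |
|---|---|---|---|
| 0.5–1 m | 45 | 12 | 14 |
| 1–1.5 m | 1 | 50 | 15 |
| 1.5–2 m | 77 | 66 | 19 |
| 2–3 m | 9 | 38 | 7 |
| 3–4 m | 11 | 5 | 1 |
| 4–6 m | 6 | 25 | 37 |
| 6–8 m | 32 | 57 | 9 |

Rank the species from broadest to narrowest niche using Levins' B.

Proportions for Dendroica caerulescens (n=181): 45/181=0.2486, 1/181=0.0055, 77/181=0.4254, 9/181=0.0497, 11/181=0.0608, 6/181=0.0331, 32/181=0.1768
Proportions for Dendroica pensylvanica (n=253): 12/253=0.0474, 50/253=0.1976, 66/253=0.2609, 38/253=0.1502, 5/253=0.0198, 25/253=0.0988, 57/253=0.2253
Proportions for Dendroica virens (n=102): 14/102=0.1373, 15/102=0.1471, 19/102=0.1863, 7/102=0.0686, 1/102=0.0098, 37/102=0.3627, 9/102=0.0882
Σp_caerᵢ² = 0.2486² + 0.0055² + 0.4254² + 0.0497² + 0.0608² + 0.0331² + 0.1768² = 0.061802 + 0.000030 + 0.180965 + 0.002470 + 0.003697 + 0.001096 + 0.031258 = 0.281318
B_caer = 1 / 0.281318 = 3.5547
Σp_pensᵢ² = 0.0474² + 0.1976² + 0.2609² + 0.1502² + 0.0198² + 0.0988² + 0.2253² = 0.002247 + 0.039046 + 0.068069 + 0.022560 + 0.000392 + 0.009761 + 0.050760 = 0.192835
B_pens = 1 / 0.192835 = 5.1858
Σp_vireᵢ² = 0.1373² + 0.1471² + 0.1863² + 0.0686² + 0.0098² + 0.3627² + 0.0882² = 0.018851 + 0.021638 + 0.034708 + 0.004706 + 0.000096 + 0.131551 + 0.007779 = 0.219329
B_vire = 1 / 0.219329 = 4.5594
Ranking by B (broadest → narrowest): Dendroica pensylvanica (5.19) > Dendroica virens (4.56) > Dendroica caerulescens (3.55)

Dendroica pensylvanica > Dendroica virens > Dendroica caerulescens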